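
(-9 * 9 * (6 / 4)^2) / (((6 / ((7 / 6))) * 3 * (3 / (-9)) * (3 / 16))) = 189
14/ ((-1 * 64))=-7/ 32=-0.22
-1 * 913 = -913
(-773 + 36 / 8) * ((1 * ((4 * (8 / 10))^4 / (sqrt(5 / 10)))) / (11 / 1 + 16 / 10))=-50364416 * sqrt(2) / 7875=-9044.58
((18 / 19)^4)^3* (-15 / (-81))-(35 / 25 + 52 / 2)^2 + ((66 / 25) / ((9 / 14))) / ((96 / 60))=-248365985846836566869 / 331997237859924150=-748.10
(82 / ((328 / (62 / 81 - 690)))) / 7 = -13957 / 567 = -24.62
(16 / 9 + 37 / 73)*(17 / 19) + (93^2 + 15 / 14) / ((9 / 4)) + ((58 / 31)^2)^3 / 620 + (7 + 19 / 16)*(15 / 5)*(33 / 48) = 625724962621643566279 / 161959055739505920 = 3863.48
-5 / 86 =-0.06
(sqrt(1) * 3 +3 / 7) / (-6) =-4 / 7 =-0.57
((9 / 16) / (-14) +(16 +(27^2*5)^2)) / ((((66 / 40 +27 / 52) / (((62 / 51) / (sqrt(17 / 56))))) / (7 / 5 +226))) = 454556488529975*sqrt(238) / 2281944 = 3073062248.96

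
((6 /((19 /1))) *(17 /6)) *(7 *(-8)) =-952 /19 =-50.11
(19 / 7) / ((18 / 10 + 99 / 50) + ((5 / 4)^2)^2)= 121600 / 278719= 0.44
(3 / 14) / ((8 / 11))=33 / 112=0.29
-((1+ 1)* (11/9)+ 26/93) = -760/279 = -2.72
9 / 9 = 1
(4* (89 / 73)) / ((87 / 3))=356 / 2117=0.17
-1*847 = -847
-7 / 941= -0.01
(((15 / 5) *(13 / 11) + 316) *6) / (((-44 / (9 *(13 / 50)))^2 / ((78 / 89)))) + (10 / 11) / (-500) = 1125503179 / 236918000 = 4.75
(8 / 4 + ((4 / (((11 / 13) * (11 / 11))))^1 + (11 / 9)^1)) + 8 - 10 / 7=10063 / 693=14.52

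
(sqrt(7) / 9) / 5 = sqrt(7) / 45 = 0.06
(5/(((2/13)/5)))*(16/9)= 2600/9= 288.89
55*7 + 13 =398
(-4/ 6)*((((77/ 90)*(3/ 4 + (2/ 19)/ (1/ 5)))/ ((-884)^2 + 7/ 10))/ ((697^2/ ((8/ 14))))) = -2134/ 1947546520587639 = -0.00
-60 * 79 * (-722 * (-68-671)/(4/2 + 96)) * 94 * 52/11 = -6181034664480/539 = -11467596780.11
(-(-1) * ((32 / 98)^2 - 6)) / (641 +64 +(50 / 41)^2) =-4757230 / 570287921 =-0.01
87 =87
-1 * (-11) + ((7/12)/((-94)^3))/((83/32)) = 284371190/25851927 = 11.00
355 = 355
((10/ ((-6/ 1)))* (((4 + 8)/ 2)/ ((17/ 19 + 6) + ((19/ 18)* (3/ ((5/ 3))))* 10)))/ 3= -95/ 738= -0.13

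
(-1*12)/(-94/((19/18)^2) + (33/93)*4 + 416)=-33573/931801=-0.04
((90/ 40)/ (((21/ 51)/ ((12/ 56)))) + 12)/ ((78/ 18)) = 15489/ 5096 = 3.04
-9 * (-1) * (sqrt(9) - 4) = -9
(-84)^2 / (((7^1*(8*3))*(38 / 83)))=1743 / 19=91.74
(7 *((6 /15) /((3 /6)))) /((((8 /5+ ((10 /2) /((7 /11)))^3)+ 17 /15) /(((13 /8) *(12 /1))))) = 280917 /1254844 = 0.22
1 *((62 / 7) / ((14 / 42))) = 186 / 7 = 26.57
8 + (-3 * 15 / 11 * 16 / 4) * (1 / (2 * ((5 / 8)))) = -56 / 11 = -5.09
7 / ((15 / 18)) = 42 / 5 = 8.40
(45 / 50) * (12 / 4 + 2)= 9 / 2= 4.50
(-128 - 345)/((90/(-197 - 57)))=60071/45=1334.91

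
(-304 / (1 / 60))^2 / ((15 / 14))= 310517760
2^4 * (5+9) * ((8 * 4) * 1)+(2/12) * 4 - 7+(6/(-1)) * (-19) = 21827/3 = 7275.67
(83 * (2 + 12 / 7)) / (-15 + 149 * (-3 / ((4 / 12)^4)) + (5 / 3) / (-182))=-168324 / 19777217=-0.01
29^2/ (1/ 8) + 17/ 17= 6729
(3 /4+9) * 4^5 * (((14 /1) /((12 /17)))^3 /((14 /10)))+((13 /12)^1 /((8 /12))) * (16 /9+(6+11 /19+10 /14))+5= 266390029237 /4788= 55637015.30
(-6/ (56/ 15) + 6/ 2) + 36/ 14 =111/ 28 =3.96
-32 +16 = -16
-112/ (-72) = 14/ 9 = 1.56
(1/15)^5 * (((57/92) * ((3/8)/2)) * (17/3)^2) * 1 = 5491/1117800000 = 0.00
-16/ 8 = -2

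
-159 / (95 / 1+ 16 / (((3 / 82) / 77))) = -477 / 101309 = -0.00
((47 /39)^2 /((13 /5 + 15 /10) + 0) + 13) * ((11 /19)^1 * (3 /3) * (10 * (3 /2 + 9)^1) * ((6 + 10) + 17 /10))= 3783333169 /263302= 14368.80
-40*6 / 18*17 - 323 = -1649 / 3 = -549.67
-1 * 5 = -5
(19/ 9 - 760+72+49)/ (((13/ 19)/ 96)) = -3485056/ 39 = -89360.41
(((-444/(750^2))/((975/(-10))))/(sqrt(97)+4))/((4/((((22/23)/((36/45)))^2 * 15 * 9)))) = -4477/232098750+4477 * sqrt(97)/928395000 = 0.00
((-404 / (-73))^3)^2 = 4347986536861696 / 151334226289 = 28731.02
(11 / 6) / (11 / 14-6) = -77 / 219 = -0.35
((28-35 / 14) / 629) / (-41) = -3 / 3034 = -0.00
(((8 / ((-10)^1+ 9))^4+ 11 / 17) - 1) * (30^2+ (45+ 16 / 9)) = 593283146 / 153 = 3877667.62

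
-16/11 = -1.45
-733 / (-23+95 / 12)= 8796 / 181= 48.60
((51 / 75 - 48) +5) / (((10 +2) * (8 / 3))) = -529 / 400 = -1.32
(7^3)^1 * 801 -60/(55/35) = 3021753/11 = 274704.82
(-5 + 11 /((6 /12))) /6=17 /6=2.83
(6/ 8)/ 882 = 1/ 1176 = 0.00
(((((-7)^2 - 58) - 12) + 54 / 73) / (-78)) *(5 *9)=22185 / 1898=11.69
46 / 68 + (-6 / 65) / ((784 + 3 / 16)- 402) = 9138661 / 13514150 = 0.68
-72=-72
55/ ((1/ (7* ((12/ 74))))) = 2310/ 37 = 62.43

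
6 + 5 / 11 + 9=170 / 11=15.45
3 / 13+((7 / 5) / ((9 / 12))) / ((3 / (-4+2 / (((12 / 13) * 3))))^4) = 1198339231 / 414523980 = 2.89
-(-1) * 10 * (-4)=-40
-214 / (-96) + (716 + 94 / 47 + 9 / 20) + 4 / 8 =721.18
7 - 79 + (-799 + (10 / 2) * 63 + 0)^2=234184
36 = 36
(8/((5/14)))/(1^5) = 112/5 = 22.40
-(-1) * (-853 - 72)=-925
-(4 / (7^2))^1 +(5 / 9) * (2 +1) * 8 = 1948 / 147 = 13.25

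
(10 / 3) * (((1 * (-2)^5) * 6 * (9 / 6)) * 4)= -3840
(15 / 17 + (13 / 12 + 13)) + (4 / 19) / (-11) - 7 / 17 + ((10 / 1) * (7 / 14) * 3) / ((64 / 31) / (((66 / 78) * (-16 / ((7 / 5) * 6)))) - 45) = 15936628715 / 1121454708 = 14.21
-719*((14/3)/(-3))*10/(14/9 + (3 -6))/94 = -50330/611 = -82.37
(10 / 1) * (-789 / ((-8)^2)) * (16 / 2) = -3945 / 4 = -986.25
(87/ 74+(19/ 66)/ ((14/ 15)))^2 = 286049569/ 129868816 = 2.20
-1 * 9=-9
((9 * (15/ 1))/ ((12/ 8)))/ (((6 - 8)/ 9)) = -405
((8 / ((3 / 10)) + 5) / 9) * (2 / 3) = 190 / 81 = 2.35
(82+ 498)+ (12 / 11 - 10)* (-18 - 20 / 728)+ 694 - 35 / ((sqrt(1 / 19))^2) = 110054 / 143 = 769.61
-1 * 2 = -2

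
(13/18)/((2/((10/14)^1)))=65/252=0.26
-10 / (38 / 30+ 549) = -75 / 4127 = -0.02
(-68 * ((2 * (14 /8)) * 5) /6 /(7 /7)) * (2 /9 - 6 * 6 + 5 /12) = 757435 /108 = 7013.29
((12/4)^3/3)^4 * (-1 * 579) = -3798819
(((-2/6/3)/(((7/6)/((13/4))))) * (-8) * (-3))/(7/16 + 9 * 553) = -832/557473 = -0.00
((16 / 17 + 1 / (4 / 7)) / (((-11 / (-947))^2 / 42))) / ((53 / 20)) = 34464369870 / 109021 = 316125.97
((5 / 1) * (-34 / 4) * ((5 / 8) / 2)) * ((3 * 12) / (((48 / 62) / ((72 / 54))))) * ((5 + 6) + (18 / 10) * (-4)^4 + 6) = -6295015 / 16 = -393438.44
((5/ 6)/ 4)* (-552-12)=-235/ 2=-117.50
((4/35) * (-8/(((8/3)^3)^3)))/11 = -19683/1614807040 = -0.00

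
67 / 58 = 1.16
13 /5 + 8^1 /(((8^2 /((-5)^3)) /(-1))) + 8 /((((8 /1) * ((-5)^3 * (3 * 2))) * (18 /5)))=18.22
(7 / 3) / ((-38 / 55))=-3.38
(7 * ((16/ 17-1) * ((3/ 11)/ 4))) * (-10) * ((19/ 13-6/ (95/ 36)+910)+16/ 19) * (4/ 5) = 2776662/ 13585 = 204.39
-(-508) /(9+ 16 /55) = 27940 /511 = 54.68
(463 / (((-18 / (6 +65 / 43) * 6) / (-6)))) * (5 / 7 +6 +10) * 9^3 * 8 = 5669103492 / 301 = 18834230.87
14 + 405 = 419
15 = 15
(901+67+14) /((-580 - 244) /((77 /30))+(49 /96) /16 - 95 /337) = -39140226048 /12805827379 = -3.06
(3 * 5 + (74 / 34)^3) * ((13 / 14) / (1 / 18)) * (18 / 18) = 2078388 / 4913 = 423.04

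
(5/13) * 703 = 270.38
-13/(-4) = 13/4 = 3.25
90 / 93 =0.97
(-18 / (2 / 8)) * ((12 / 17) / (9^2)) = -32 / 51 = -0.63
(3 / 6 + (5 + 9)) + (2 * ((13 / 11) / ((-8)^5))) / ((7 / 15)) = 18292541 / 1261568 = 14.50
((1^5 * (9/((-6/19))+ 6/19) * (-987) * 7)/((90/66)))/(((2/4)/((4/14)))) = 7751898/95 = 81598.93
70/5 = 14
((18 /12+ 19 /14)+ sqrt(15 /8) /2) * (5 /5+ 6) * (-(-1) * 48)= 42 * sqrt(30)+ 960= 1190.04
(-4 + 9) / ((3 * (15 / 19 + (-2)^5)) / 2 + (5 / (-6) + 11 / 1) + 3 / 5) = -1425 / 10274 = -0.14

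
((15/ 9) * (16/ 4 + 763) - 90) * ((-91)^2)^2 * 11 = 896389031871.67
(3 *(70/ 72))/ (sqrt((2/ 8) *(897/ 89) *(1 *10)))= 0.58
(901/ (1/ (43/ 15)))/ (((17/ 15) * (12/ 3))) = 2279/ 4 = 569.75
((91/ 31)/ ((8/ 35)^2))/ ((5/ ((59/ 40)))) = 16.58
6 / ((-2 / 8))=-24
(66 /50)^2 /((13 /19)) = 20691 /8125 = 2.55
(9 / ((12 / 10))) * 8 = 60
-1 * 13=-13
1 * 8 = 8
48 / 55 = 0.87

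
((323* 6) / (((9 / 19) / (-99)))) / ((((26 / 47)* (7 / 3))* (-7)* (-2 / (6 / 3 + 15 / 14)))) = -1227884823 / 17836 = -68843.06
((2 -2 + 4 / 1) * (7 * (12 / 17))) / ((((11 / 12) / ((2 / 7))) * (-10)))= -576 / 935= -0.62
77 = 77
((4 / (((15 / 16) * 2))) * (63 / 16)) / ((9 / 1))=14 / 15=0.93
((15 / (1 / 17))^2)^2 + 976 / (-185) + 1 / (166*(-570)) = 14802851724617639 / 3500940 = 4228250619.72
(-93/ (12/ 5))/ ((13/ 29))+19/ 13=-4419/ 52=-84.98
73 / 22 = 3.32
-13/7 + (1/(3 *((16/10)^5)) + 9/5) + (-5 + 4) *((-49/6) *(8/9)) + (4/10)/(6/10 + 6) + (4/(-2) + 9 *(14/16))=4485843293/340623360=13.17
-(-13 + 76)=-63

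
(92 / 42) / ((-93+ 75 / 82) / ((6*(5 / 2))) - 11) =-18860 / 147567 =-0.13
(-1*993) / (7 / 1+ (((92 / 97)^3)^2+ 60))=-827141200894497 / 56415479331587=-14.66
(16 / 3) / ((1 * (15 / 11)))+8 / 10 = 212 / 45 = 4.71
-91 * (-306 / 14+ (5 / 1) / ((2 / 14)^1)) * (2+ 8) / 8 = -1495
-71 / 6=-11.83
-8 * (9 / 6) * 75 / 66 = -150 / 11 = -13.64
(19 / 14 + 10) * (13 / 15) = 689 / 70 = 9.84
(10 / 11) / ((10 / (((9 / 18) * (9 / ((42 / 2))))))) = 3 / 154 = 0.02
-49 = -49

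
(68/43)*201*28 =382704/43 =8900.09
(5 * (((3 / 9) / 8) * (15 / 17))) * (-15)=-375 / 136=-2.76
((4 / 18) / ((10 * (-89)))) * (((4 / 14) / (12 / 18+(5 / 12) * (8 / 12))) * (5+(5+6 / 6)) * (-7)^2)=-0.04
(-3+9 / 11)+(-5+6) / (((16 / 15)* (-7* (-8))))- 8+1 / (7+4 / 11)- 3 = -10401739 / 798336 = -13.03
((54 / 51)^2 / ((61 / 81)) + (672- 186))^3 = 634711911311609769672 / 5478769549189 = 115849353.69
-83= -83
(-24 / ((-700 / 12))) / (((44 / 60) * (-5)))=-216 / 1925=-0.11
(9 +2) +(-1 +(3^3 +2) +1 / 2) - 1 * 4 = 71 / 2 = 35.50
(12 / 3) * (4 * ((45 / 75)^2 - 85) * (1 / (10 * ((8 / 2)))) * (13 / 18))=-27508 / 1125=-24.45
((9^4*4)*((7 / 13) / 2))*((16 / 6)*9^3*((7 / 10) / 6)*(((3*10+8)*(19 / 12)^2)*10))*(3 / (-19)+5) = 96095634012 / 13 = 7391971847.08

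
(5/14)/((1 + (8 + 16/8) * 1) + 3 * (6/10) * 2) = 25/1022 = 0.02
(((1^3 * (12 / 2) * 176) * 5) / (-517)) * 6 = -2880 / 47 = -61.28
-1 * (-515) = 515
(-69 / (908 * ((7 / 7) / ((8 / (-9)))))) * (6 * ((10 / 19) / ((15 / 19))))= 184 / 681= 0.27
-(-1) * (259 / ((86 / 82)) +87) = 333.95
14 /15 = 0.93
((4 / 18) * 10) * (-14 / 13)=-280 / 117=-2.39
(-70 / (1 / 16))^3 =-1404928000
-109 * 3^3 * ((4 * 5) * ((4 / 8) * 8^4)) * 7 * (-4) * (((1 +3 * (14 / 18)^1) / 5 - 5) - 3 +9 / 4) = -17157611520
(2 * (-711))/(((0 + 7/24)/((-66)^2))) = -148661568/7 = -21237366.86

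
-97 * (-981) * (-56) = -5328792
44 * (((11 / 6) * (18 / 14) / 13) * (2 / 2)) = 726 / 91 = 7.98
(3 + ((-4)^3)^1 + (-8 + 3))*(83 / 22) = -249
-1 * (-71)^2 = -5041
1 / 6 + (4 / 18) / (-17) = 47 / 306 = 0.15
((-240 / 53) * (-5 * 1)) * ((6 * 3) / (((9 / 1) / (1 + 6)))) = 16800 / 53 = 316.98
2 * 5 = 10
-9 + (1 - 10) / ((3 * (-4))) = -33 / 4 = -8.25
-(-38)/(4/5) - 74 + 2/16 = -211/8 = -26.38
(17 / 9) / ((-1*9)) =-17 / 81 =-0.21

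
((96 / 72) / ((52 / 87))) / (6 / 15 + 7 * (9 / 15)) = 145 / 299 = 0.48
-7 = -7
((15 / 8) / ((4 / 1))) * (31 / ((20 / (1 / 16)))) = 93 / 2048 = 0.05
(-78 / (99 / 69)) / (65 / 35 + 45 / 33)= -2093 / 124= -16.88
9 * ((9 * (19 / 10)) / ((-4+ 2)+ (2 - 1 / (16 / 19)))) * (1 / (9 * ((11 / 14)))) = -1008 / 55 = -18.33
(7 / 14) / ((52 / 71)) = 71 / 104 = 0.68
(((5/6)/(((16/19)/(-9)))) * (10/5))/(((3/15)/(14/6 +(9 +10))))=-1900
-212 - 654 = -866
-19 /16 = -1.19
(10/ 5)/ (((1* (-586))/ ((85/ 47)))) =-85/ 13771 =-0.01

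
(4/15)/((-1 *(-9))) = 4/135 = 0.03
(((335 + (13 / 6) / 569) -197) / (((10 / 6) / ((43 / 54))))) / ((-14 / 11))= -44570317 / 860328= -51.81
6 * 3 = 18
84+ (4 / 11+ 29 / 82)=76415 / 902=84.72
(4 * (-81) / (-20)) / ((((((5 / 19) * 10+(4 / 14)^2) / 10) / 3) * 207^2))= 931 / 222709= 0.00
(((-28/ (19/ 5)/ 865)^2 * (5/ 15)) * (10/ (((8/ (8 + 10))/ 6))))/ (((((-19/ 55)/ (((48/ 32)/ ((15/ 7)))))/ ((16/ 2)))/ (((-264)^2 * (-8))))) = 6058667704320/ 205283011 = 29513.73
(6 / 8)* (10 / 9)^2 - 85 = -2270 / 27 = -84.07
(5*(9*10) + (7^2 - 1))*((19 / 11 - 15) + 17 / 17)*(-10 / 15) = 4074.55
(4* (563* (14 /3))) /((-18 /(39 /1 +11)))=-788200 /27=-29192.59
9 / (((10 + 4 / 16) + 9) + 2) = 36 / 85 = 0.42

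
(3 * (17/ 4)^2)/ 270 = 289/ 1440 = 0.20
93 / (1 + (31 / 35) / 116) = 377580 / 4091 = 92.30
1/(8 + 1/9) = 9/73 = 0.12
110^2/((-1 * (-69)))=12100/69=175.36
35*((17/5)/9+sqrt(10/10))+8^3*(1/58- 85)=-11343830/261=-43462.95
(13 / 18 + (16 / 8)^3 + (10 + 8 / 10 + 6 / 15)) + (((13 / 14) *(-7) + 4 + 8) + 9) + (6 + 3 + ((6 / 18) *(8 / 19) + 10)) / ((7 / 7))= 53.56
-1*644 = -644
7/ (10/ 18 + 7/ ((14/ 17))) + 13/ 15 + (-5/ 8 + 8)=176327/ 19560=9.01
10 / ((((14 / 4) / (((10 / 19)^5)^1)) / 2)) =4000000 / 17332693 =0.23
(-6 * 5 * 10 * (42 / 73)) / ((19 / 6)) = -75600 / 1387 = -54.51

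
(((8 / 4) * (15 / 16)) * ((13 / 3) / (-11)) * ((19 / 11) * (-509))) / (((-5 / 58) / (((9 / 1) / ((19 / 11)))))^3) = -1294122362247 / 9025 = -143393059.53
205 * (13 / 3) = 2665 / 3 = 888.33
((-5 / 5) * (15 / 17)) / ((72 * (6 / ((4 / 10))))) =-1 / 1224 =-0.00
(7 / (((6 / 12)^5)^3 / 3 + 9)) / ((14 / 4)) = 0.22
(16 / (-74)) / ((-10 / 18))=72 / 185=0.39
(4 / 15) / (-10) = -2 / 75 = -0.03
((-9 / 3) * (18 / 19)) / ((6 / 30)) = -270 / 19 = -14.21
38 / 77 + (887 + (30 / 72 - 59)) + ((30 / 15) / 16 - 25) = 1485857 / 1848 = 804.04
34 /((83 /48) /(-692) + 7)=1129344 /232429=4.86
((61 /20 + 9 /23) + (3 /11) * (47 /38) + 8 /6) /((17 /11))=1474391 /445740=3.31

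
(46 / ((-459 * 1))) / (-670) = 23 / 153765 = 0.00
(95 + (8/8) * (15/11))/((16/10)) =60.23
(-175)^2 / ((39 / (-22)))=-673750 / 39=-17275.64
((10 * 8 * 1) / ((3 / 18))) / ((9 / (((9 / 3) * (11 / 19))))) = 1760 / 19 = 92.63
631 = 631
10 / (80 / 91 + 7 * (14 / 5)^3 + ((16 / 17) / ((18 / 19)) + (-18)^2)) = 8701875 / 417286742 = 0.02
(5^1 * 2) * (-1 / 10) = -1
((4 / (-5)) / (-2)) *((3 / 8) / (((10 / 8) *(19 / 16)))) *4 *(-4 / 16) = -48 / 475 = -0.10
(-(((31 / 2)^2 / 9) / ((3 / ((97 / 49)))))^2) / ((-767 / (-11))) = -95583499979 / 21480037488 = -4.45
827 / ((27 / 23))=19021 / 27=704.48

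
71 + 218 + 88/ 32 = 1167/ 4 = 291.75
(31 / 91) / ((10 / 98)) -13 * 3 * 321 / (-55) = 165134 / 715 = 230.96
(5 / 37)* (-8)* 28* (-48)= 53760 / 37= 1452.97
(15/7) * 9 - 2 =17.29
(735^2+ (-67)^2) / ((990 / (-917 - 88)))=-18247919 / 33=-552967.24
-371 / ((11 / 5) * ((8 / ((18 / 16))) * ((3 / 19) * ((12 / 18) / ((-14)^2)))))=-15543045 / 352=-44156.38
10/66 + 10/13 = 395/429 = 0.92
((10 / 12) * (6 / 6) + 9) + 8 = 107 / 6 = 17.83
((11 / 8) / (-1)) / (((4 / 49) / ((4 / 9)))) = -539 / 72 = -7.49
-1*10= -10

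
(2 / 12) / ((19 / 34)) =17 / 57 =0.30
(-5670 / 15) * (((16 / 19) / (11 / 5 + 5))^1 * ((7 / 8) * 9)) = -6615 / 19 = -348.16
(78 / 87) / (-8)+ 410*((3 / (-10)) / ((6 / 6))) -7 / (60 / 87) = -19323 / 145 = -133.26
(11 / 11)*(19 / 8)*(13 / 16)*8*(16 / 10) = 247 / 10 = 24.70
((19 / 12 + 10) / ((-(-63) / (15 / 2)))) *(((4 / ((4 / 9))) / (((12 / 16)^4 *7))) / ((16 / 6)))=2780 / 1323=2.10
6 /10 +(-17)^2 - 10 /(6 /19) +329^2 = 1627484 /15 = 108498.93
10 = 10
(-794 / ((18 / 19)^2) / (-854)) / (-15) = -143317 / 2075220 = -0.07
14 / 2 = 7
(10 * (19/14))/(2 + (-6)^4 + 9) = 95/9149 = 0.01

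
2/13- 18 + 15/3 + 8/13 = -159/13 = -12.23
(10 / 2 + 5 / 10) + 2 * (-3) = -1 / 2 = -0.50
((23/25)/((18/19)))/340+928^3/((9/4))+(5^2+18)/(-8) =27172077157031/76500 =355190551.07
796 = 796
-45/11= -4.09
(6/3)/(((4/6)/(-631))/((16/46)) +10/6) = 5048/4199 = 1.20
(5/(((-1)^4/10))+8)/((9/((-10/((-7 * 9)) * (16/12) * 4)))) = 9280/1701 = 5.46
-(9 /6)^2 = -9 /4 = -2.25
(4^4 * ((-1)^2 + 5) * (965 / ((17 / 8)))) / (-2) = -5928960 / 17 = -348762.35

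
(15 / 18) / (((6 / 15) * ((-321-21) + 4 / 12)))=-1 / 164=-0.01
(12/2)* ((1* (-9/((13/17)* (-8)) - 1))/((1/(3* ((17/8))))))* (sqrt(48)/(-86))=-1.45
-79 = -79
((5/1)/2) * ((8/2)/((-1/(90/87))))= -300/29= -10.34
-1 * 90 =-90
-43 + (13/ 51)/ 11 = -24110/ 561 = -42.98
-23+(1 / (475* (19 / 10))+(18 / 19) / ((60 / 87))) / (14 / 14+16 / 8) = -244127 / 10830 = -22.54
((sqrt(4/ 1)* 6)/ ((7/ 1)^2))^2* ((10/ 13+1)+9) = 2880/ 4459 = 0.65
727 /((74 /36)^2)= 235548 /1369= 172.06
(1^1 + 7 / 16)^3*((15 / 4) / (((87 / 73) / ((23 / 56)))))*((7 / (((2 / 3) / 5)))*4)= 1532129475 / 1900544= 806.15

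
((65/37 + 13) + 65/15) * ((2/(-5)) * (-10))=8476/111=76.36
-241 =-241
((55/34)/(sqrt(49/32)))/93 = 110 * sqrt(2)/11067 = 0.01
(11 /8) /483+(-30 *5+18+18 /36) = -131.50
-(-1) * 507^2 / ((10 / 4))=514098 / 5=102819.60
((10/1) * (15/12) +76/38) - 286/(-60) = 289/15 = 19.27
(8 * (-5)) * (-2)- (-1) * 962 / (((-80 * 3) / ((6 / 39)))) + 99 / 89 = 429847 / 5340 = 80.50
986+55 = 1041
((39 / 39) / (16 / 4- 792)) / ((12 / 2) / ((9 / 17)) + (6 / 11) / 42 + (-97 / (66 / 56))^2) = -7623 / 40757790980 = -0.00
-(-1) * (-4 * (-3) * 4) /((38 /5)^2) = 300 /361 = 0.83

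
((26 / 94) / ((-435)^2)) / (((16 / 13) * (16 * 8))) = 169 / 18214041600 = 0.00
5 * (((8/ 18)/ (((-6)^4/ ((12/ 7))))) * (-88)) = -440/ 1701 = -0.26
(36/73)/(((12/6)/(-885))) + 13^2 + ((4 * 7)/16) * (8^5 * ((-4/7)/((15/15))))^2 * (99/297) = 313532537155/1533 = 204522202.97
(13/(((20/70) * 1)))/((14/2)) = 13/2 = 6.50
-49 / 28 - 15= -67 / 4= -16.75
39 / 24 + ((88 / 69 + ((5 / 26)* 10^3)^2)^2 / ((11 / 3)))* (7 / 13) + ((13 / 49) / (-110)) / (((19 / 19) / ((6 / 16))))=5103548897958285848681 / 25408114651920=200862951.38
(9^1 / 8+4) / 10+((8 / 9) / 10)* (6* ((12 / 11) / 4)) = 579 / 880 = 0.66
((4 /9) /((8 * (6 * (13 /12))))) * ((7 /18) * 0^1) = 0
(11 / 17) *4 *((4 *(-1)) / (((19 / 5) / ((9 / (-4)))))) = 1980 / 323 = 6.13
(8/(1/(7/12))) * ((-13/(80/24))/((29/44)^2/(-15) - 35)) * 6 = 3171168/1017241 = 3.12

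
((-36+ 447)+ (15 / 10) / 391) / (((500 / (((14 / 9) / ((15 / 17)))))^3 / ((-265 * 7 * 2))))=-788001858959 / 11789296875000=-0.07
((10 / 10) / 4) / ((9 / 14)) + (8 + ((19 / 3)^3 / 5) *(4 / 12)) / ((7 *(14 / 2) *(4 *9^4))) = 202548169 / 520812180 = 0.39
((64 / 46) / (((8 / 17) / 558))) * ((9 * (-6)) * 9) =-18440784 / 23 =-801773.22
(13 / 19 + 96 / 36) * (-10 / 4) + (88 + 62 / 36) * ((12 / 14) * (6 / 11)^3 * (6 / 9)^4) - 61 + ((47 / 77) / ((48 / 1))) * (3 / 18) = -1137079177 / 16994208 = -66.91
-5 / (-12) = 5 / 12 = 0.42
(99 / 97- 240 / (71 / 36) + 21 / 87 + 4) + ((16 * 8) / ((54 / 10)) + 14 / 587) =-293435355988 / 3165409827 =-92.70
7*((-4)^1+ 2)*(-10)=140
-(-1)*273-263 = 10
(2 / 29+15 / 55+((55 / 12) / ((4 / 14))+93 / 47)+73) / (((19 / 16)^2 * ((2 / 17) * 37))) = 8942000272 / 600784503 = 14.88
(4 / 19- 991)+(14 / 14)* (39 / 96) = -602153 / 608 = -990.38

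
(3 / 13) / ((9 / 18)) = 6 / 13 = 0.46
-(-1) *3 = 3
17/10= 1.70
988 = 988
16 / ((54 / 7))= 56 / 27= 2.07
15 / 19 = 0.79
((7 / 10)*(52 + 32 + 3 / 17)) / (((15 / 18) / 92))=2764692 / 425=6505.16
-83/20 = -4.15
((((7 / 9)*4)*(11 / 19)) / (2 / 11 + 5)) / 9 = 0.04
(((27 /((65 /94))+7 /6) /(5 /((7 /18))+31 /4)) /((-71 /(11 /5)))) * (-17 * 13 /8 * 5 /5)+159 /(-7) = -1810422571 /86030700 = -21.04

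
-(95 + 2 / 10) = -476 / 5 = -95.20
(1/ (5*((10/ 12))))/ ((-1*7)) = -0.03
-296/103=-2.87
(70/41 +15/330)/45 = 0.04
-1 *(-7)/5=7/5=1.40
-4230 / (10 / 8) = -3384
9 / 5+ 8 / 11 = 139 / 55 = 2.53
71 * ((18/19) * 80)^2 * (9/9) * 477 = 70226611200/361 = 194533549.03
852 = 852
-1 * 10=-10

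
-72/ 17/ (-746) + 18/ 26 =57537/ 82433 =0.70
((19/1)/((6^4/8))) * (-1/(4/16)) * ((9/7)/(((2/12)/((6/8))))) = -19/7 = -2.71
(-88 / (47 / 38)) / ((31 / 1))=-3344 / 1457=-2.30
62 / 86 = 31 / 43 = 0.72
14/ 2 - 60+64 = 11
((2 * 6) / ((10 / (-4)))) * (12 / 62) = -0.93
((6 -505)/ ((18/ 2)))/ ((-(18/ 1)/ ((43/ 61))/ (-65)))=-141.14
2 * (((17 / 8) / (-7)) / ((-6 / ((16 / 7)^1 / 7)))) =34 / 1029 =0.03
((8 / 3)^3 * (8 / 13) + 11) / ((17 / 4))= 31828 / 5967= 5.33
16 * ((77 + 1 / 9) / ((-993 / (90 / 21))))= -111040 / 20853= -5.32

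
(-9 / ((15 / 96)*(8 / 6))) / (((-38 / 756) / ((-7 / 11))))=-571536 / 1045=-546.92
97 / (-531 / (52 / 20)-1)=-1261 / 2668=-0.47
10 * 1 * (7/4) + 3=41/2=20.50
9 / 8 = 1.12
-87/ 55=-1.58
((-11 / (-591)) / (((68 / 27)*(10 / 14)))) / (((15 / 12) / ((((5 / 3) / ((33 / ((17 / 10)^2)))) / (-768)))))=-119 / 75648000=-0.00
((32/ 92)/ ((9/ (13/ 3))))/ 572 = 2/ 6831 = 0.00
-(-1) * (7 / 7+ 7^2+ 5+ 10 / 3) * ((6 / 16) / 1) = 175 / 8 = 21.88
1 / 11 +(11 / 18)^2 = 0.46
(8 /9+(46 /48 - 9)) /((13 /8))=-515 /117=-4.40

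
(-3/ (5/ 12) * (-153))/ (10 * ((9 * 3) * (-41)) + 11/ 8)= -44064/ 442745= -0.10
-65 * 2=-130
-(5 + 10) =-15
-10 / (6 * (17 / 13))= -65 / 51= -1.27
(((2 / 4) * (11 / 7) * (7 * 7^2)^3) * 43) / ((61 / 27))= 73622273571 / 122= 603461258.78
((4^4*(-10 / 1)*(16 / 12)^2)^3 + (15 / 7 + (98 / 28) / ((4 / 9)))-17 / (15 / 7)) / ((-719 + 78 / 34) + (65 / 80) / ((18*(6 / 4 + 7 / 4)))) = 327104709256126619 / 2486949885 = 131528468.36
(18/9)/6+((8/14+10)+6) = 16.90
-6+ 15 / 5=-3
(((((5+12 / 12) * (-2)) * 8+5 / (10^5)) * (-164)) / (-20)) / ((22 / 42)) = -1653119139 / 1100000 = -1502.84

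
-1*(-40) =40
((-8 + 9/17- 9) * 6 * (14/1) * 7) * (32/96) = -54880/17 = -3228.24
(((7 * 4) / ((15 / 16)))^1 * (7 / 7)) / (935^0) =448 / 15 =29.87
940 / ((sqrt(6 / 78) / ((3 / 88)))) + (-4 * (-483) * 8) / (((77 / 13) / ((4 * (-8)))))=-918528 / 11 + 705 * sqrt(13) / 22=-83387.00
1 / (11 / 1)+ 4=45 / 11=4.09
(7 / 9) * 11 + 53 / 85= 7022 / 765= 9.18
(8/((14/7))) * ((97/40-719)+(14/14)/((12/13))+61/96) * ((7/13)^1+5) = -1029393/65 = -15836.82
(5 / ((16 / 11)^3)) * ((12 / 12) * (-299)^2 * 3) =1784890965 / 4096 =435764.40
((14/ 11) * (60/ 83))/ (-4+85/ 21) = 17640/ 913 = 19.32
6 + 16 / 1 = 22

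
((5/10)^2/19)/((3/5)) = 5/228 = 0.02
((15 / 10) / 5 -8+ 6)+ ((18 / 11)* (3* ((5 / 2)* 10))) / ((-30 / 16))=-7387 / 110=-67.15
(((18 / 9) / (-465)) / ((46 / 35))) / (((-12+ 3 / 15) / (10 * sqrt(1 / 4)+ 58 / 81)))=16205 / 10222281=0.00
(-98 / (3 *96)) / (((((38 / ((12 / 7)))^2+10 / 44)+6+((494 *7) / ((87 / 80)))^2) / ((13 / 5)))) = -5892887 / 67349441144900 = -0.00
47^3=103823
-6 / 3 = -2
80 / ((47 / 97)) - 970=-37830 / 47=-804.89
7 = 7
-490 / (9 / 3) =-490 / 3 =-163.33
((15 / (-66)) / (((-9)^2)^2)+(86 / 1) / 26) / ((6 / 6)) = 6206641 / 1876446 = 3.31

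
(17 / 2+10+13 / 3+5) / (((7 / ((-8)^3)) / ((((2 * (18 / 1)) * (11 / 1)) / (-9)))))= 1881088 / 21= 89575.62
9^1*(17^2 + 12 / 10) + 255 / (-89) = 1160976 / 445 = 2608.93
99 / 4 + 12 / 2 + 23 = 215 / 4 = 53.75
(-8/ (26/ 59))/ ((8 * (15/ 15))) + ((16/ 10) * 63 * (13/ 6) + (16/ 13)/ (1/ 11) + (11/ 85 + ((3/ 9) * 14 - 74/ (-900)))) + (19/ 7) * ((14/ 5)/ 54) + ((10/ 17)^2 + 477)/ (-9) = 460659416/ 2535975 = 181.65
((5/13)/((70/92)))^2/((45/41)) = 86756/372645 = 0.23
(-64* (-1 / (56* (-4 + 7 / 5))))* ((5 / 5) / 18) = -20 / 819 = -0.02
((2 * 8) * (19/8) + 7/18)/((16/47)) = 32477/288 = 112.77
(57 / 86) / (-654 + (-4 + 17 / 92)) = -874 / 867439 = -0.00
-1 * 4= -4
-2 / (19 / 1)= -2 / 19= -0.11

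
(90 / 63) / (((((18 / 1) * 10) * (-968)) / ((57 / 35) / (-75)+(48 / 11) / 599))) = 83191 / 703191258000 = 0.00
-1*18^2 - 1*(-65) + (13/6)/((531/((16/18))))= -3713231/14337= -259.00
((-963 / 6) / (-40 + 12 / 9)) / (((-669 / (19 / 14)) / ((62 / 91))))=-189069 / 32955832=-0.01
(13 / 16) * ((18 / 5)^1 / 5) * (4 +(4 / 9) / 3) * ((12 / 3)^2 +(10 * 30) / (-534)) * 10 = 166712 / 445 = 374.63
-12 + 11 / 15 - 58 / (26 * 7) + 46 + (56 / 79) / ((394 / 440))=35.21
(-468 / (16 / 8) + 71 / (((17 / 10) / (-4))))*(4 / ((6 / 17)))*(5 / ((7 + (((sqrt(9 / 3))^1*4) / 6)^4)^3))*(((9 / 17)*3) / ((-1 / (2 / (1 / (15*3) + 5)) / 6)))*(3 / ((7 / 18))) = 983.73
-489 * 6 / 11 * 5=-14670 / 11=-1333.64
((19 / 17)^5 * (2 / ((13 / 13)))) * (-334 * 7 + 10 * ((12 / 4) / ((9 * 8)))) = -69457053049 / 8519142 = -8153.06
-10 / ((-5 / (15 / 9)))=10 / 3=3.33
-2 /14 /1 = -1 /7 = -0.14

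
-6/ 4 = -3/ 2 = -1.50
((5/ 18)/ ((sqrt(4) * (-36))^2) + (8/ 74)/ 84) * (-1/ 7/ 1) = -32399/ 169174656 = -0.00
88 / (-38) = -44 / 19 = -2.32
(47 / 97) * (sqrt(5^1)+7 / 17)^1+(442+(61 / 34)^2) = 47 * sqrt(5) / 97+49945653 / 112132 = 446.50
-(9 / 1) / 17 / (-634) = 9 / 10778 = 0.00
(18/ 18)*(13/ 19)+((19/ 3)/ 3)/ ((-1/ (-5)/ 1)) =1922/ 171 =11.24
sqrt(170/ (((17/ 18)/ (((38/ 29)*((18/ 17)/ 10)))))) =18*sqrt(18734)/ 493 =5.00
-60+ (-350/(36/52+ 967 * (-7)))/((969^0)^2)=-2637365/43994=-59.95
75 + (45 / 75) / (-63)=7874 / 105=74.99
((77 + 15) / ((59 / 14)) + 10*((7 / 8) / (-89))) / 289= 456463 / 6070156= 0.08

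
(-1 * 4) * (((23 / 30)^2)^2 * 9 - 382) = 34100159 / 22500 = 1515.56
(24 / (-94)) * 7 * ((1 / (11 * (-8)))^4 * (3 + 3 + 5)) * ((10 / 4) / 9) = -35 / 384350208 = -0.00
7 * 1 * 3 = 21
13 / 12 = 1.08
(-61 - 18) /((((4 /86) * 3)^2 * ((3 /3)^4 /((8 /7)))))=-4637.17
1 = 1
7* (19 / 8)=16.62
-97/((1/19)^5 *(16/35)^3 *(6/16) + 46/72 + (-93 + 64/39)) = 1.07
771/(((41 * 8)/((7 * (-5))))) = -26985/328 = -82.27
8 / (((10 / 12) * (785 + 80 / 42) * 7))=0.00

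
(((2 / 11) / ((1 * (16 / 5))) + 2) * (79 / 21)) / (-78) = -14299 / 144144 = -0.10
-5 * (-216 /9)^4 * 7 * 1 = -11612160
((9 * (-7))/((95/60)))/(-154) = 54/209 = 0.26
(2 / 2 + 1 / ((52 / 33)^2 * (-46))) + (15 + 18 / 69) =2021503 / 124384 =16.25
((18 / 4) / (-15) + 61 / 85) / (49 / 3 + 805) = 213 / 418880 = 0.00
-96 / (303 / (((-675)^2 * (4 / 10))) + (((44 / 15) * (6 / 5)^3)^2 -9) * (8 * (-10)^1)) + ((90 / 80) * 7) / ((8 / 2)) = 3310999226037 / 1622531670368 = 2.04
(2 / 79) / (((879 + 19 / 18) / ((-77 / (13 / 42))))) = -16632 / 2324101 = -0.01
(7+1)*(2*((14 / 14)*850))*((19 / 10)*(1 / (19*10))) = 136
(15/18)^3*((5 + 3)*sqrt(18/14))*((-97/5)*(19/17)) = -46075*sqrt(7)/1071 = -113.82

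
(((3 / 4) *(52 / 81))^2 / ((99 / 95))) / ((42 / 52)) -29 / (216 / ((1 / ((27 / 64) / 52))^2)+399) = 56581635555926 / 279078115318695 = 0.20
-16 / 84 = -4 / 21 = -0.19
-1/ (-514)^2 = -0.00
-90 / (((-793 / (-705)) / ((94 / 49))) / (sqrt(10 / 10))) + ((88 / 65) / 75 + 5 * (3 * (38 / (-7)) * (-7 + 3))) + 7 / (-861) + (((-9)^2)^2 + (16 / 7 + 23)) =1345905306229 / 199142125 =6758.52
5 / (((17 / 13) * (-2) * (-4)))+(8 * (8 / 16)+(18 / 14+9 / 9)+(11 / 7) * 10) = 3057 / 136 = 22.48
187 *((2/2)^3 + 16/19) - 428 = -1587/19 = -83.53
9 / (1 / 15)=135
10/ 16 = 0.62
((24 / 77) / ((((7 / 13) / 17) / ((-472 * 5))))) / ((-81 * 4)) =1043120 / 14553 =71.68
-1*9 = -9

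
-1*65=-65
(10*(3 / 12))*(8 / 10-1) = -1 / 2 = -0.50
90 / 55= 1.64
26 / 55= 0.47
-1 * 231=-231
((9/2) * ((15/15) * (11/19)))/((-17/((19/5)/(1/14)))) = -693/85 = -8.15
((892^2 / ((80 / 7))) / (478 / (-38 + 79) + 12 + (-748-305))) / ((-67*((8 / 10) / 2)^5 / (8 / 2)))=1274305625 / 3231544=394.33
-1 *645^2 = -416025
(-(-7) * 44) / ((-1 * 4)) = -77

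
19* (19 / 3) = 361 / 3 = 120.33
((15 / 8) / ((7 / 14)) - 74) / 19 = -281 / 76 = -3.70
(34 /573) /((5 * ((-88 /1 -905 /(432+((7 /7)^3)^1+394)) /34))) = -956012 /211096065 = -0.00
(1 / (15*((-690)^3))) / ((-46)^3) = 1 / 479636280360000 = 0.00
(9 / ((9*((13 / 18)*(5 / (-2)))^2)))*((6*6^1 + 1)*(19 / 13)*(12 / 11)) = 10933056 / 604175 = 18.10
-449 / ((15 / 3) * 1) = -449 / 5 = -89.80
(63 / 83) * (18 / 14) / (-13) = -81 / 1079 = -0.08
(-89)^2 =7921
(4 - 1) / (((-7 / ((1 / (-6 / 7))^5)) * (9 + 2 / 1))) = 2401 / 28512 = 0.08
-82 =-82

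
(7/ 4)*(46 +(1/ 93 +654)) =455707/ 372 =1225.02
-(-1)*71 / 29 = 71 / 29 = 2.45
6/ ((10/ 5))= 3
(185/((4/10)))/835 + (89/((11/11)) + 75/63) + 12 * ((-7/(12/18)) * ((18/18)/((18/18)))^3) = -247283/7014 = -35.26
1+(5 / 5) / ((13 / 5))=18 / 13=1.38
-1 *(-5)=5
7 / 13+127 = 1658 / 13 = 127.54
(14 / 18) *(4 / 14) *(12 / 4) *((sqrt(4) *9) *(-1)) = -12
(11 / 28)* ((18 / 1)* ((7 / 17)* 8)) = 396 / 17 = 23.29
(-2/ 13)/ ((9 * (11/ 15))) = -10/ 429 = -0.02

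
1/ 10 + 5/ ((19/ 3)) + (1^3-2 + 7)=1309/ 190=6.89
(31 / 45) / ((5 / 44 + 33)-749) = -0.00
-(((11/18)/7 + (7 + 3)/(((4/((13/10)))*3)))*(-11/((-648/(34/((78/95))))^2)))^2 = -71634050532022515625/25903564690571801985024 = -0.00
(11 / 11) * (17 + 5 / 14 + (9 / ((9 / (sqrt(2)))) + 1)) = sqrt(2) + 257 / 14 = 19.77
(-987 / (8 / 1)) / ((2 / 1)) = -987 / 16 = -61.69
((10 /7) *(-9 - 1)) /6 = -50 /21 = -2.38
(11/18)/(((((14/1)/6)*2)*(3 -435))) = -11/36288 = -0.00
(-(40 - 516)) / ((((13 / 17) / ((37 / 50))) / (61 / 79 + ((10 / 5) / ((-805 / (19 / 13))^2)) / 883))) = 126153286947379218 / 354692153554375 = 355.67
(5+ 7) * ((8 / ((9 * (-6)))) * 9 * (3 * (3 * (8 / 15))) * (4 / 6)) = -256 / 5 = -51.20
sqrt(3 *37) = 10.54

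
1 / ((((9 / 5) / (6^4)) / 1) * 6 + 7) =120 / 841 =0.14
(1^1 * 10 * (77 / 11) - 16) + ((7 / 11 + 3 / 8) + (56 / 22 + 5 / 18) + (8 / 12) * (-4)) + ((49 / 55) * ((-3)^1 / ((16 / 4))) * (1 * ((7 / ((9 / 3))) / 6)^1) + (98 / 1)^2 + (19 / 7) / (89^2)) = 530201920403 / 54892530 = 9658.91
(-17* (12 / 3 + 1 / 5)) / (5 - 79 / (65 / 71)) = 4641 / 5284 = 0.88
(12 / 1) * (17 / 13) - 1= 191 / 13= 14.69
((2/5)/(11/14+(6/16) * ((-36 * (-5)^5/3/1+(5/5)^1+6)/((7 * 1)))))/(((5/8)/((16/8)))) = 1792/2814125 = 0.00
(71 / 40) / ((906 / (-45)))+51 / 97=102555 / 234352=0.44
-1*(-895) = 895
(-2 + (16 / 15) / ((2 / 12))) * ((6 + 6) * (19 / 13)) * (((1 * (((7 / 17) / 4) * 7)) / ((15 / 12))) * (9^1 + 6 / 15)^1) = 418.17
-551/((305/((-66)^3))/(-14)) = -2217744144/305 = -7271292.28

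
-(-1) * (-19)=-19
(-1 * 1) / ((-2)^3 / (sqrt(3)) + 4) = 3 / 4 + sqrt(3) / 2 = 1.62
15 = 15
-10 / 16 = -5 / 8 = -0.62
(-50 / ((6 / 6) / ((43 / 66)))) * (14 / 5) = -3010 / 33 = -91.21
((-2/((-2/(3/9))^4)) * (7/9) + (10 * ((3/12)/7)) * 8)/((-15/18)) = -116591/34020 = -3.43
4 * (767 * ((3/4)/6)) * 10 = 3835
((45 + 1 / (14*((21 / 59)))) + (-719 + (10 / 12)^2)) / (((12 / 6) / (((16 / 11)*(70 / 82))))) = -11873570 / 28413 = -417.89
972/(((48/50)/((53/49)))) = 107325/98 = 1095.15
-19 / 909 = -0.02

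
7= 7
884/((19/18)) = 15912/19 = 837.47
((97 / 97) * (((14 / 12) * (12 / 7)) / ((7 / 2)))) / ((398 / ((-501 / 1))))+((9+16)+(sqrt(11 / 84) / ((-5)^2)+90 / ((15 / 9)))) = sqrt(231) / 1050+109045 / 1393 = 78.30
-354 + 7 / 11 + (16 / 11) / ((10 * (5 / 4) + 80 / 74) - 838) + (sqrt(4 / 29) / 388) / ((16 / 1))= -21557763 / 61007 + sqrt(29) / 90016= -353.37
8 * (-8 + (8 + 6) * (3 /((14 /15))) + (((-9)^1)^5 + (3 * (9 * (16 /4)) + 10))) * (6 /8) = -353364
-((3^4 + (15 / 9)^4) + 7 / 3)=-7375 / 81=-91.05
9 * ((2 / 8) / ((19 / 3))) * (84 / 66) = 189 / 418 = 0.45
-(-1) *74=74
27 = 27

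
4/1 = 4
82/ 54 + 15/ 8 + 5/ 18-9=-1151/ 216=-5.33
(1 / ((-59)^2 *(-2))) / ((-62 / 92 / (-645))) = -14835 / 107911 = -0.14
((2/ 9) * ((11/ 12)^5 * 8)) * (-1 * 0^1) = 0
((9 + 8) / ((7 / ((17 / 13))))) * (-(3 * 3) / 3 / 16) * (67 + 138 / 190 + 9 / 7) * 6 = -119367693 / 484120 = -246.57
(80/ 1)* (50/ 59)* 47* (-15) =-2820000/ 59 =-47796.61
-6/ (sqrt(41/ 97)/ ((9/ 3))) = -18*sqrt(3977)/ 41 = -27.69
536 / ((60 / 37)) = 4958 / 15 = 330.53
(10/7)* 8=80/7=11.43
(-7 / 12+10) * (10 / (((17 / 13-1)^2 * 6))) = 95485 / 576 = 165.77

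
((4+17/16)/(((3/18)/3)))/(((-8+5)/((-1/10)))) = 3.04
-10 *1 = -10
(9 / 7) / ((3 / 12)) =36 / 7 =5.14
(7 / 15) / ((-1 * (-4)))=7 / 60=0.12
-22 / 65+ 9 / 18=21 / 130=0.16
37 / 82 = 0.45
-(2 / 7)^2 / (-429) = 4 / 21021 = 0.00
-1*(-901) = 901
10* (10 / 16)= 25 / 4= 6.25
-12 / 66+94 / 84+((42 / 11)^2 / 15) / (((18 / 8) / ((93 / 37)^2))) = 127534159 / 34786290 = 3.67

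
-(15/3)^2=-25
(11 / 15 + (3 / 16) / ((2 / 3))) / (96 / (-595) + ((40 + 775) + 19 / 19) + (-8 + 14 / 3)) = 57953 / 46410304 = 0.00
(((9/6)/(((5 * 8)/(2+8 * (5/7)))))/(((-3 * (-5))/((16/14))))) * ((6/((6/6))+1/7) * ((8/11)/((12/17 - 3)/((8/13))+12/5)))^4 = 35031246438400/12407160361827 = 2.82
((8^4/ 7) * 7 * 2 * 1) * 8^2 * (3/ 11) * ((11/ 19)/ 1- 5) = -132120576/ 209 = -632155.87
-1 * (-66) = 66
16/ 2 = 8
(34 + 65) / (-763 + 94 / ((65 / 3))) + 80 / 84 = 77375 / 94143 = 0.82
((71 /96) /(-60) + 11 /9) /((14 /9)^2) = 62721 /125440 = 0.50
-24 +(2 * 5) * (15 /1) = 126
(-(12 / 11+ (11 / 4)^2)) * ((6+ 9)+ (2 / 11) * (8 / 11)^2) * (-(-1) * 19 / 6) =-581431141 / 1405536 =-413.67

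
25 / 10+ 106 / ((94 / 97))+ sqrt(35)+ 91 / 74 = sqrt(35)+ 196703 / 1739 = 119.03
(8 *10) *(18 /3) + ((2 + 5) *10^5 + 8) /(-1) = -699528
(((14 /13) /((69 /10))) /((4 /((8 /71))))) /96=35 /764244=0.00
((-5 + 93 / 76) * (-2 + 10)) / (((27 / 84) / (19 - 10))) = -16072 / 19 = -845.89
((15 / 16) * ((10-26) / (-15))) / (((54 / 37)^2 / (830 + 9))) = 1148591 / 2916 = 393.89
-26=-26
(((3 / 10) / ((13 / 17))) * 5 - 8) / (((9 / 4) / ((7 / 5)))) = -3.76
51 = 51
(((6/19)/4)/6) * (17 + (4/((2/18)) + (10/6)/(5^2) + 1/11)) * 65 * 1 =114023/2508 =45.46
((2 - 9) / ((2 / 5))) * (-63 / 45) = 49 / 2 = 24.50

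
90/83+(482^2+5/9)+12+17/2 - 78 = 347008601/1494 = 232268.14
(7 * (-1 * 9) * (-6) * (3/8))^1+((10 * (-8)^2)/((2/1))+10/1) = 1887/4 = 471.75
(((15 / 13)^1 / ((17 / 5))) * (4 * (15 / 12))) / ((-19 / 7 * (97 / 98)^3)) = -2470629000 / 3832313927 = -0.64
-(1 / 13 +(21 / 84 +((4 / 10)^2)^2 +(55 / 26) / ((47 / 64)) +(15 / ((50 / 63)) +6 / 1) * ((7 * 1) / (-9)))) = 5687101 / 352500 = 16.13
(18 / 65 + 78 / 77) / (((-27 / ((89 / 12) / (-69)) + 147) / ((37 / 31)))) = 7086536 / 1832846015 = 0.00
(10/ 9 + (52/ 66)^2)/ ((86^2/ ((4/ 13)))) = 1886/ 26176293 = 0.00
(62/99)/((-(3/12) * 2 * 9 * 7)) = -124/6237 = -0.02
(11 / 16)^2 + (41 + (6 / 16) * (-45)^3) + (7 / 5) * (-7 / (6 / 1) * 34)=-131273993 / 3840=-34185.94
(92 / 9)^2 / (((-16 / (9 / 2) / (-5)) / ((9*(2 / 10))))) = 529 / 2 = 264.50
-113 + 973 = 860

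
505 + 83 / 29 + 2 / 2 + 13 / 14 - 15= 200885 / 406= 494.79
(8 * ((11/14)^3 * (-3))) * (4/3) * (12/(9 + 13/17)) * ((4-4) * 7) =0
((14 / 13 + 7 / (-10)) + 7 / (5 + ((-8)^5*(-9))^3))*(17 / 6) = 7121985413849291153 / 6668845885717218580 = 1.07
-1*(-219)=219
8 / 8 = 1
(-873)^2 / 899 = 762129 / 899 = 847.75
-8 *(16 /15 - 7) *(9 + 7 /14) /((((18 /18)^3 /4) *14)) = 128.84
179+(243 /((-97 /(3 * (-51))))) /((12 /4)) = 29756 /97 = 306.76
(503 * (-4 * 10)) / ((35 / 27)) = -108648 / 7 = -15521.14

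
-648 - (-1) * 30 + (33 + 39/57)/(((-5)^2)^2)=-1467622/2375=-617.95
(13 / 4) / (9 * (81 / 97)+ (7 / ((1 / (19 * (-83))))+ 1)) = -1261 / 4279828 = -0.00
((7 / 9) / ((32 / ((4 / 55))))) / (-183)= -7 / 724680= -0.00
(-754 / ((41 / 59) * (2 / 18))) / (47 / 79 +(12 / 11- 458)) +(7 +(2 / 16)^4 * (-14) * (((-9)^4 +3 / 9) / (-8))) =2077930658533 / 66592837632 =31.20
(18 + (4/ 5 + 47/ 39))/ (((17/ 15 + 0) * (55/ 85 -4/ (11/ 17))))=-42911/ 13455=-3.19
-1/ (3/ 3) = -1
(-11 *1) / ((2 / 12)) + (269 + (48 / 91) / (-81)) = 498755 / 2457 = 202.99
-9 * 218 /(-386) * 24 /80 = 2943 /1930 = 1.52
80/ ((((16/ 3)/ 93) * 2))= 1395/ 2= 697.50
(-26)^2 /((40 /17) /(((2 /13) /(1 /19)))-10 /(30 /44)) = -163761 /3358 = -48.77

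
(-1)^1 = -1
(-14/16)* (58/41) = -203/164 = -1.24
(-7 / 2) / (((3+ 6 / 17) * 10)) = -119 / 1140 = -0.10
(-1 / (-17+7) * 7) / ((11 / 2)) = 7 / 55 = 0.13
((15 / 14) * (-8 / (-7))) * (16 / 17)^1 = 960 / 833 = 1.15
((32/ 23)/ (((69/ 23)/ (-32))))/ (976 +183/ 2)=-2048/ 147315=-0.01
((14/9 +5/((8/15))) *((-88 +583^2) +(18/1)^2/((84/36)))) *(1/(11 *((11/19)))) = 11860614929/20328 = 583461.97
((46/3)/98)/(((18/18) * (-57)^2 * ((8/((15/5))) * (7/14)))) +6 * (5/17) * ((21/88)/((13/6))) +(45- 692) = -1001300683225/1548070524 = -646.81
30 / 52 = 15 / 26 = 0.58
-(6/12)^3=-1/8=-0.12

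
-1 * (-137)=137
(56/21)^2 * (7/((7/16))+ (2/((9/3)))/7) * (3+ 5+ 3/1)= 237952/189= 1259.01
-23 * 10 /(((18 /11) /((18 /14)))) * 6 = -7590 /7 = -1084.29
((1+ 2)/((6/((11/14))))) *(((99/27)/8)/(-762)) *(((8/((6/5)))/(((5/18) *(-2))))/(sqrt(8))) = 121 *sqrt(2)/170688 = 0.00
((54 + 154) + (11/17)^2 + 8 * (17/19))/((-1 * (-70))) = 1183731/384370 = 3.08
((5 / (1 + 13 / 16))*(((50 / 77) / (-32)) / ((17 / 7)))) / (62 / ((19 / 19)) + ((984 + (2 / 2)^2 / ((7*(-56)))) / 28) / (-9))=-12348000 / 31121951663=-0.00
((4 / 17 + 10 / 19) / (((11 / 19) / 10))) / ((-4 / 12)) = -7380 / 187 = -39.47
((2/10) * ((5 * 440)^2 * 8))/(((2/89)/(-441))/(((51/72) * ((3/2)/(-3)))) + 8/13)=2798820024000/222463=12581058.53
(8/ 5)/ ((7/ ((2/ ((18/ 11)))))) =88/ 315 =0.28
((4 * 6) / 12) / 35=0.06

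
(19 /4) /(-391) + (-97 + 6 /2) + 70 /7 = -131395 /1564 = -84.01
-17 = -17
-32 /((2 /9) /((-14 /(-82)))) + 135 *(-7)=-39753 /41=-969.59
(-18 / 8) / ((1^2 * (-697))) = 9 / 2788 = 0.00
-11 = -11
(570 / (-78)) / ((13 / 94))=-8930 / 169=-52.84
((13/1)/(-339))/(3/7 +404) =-91/959709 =-0.00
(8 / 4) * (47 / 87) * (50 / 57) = 4700 / 4959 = 0.95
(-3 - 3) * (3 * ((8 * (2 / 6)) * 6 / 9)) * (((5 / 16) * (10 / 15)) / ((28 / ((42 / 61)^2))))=-420 / 3721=-0.11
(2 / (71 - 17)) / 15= 1 / 405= 0.00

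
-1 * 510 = -510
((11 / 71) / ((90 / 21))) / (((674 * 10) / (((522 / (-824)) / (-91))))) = 957 / 25630602400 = 0.00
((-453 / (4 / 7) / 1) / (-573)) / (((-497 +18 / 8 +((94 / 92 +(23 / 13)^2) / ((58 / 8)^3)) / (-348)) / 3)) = -100203645451 / 11944458573693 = -0.01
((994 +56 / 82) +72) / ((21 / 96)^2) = 44783616 / 2009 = 22291.50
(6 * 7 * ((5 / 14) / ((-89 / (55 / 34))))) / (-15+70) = -15 / 3026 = -0.00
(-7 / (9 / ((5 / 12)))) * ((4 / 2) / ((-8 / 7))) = 245 / 432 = 0.57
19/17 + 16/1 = 291/17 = 17.12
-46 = -46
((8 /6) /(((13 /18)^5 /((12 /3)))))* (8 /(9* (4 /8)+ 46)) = 161243136 /37500593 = 4.30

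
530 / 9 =58.89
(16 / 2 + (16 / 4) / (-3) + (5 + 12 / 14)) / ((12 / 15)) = 1315 / 84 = 15.65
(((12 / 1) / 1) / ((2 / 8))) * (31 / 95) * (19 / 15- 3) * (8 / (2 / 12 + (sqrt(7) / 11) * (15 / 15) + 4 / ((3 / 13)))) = -24966656 / 2011245 + 4539392 * sqrt(7) / 70393575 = -12.24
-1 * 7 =-7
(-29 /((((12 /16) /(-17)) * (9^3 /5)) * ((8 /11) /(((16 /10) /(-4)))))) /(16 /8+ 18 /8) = -1276 /2187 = -0.58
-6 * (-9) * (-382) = -20628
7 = 7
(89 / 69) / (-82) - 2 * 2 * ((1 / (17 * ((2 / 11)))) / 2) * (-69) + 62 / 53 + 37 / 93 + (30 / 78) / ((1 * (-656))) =253097863383 / 5478498064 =46.20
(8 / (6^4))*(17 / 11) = 17 / 1782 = 0.01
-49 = -49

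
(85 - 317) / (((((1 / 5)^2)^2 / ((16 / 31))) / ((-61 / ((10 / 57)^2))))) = 4597984800 / 31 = 148322090.32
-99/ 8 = -12.38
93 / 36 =31 / 12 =2.58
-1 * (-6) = 6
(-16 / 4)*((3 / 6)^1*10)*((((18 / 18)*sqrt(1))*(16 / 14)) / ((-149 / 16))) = 2560 / 1043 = 2.45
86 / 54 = 43 / 27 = 1.59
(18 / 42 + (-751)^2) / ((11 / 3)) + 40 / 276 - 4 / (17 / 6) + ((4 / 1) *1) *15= 1263486548 / 8211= 153877.30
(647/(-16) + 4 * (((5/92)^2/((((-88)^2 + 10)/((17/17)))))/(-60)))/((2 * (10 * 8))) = -7961721911/31502330880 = -0.25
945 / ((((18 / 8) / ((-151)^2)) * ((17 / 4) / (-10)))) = -383056800 / 17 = -22532752.94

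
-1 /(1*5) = -1 /5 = -0.20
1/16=0.06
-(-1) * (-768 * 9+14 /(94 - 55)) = -269554 /39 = -6911.64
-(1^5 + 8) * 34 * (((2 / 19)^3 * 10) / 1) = -24480 / 6859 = -3.57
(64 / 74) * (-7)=-224 / 37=-6.05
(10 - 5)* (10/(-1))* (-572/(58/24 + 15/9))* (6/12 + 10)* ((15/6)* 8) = 10296000/7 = 1470857.14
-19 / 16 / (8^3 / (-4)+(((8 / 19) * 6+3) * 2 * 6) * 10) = -361 / 162688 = -0.00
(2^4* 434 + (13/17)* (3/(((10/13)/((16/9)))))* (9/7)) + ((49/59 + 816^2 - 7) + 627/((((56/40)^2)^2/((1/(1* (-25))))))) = 8101124076207/12041015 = 672794.12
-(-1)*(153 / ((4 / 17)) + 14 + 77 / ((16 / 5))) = 688.31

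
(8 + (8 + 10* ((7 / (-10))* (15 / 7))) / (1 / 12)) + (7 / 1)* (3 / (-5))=-401 / 5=-80.20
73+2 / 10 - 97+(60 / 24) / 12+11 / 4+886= 103819 / 120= 865.16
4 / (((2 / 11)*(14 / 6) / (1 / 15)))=22 / 35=0.63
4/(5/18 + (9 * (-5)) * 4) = -72/3235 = -0.02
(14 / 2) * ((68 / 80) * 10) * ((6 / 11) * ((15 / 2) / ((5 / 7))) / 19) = 17.94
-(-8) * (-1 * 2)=-16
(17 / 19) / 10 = 17 / 190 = 0.09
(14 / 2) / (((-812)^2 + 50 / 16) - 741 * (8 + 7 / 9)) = 168 / 15668227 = 0.00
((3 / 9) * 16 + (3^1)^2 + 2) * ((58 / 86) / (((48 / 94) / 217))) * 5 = 72463895 / 3096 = 23405.65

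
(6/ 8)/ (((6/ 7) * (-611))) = -7/ 4888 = -0.00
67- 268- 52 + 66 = -187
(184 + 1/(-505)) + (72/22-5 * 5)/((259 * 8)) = 2117689153/11509960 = 183.99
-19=-19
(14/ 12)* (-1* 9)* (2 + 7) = -189/ 2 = -94.50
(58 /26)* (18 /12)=87 /26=3.35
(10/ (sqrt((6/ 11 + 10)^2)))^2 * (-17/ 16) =-51425/ 53824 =-0.96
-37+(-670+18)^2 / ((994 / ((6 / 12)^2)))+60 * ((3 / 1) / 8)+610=698203 / 994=702.42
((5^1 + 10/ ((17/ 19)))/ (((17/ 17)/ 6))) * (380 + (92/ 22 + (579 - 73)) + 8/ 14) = 10288200/ 119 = 86455.46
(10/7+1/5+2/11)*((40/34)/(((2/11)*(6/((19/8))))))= 4.64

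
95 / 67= 1.42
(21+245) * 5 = 1330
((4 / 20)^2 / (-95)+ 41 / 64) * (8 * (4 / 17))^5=51018989568 / 3372160375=15.13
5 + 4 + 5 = 14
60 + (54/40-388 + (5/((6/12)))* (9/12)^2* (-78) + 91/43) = -164106/215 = -763.28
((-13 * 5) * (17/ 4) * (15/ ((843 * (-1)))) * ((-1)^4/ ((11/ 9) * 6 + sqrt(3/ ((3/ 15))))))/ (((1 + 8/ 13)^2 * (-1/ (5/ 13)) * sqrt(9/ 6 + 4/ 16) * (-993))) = -359125 * sqrt(105)/ 66804406662 + 3950375 * sqrt(7)/ 100206609993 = 0.00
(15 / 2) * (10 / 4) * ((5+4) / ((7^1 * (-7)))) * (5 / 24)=-1125 / 1568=-0.72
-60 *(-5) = 300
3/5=0.60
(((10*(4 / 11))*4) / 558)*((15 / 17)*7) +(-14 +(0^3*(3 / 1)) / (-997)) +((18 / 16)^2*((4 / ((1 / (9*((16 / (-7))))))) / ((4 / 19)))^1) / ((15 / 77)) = -888050197 / 347820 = -2553.19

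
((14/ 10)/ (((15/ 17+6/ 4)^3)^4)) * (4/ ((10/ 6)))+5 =3323668614648831317802943/ 664720358973937582194675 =5.00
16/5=3.20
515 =515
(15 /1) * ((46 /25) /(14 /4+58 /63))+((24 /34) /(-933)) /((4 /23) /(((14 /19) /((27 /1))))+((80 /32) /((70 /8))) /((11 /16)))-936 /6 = -13254623504774 /88507737245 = -149.76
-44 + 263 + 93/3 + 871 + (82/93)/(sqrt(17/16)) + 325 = 328*sqrt(17)/1581 + 1446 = 1446.86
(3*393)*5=5895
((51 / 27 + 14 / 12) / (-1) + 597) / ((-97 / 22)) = -117601 / 873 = -134.71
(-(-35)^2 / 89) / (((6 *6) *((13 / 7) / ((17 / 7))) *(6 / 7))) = -145775 / 249912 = -0.58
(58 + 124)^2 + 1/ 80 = 2649921/ 80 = 33124.01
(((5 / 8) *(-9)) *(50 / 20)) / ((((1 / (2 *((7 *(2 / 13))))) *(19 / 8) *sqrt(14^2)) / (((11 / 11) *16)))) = -3600 / 247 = -14.57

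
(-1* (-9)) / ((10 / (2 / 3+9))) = 87 / 10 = 8.70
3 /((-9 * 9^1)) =-1 /27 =-0.04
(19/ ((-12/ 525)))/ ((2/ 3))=-9975/ 8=-1246.88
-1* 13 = -13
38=38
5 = 5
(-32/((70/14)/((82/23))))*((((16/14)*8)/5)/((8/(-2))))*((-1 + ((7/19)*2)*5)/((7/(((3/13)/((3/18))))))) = 38541312/6959225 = 5.54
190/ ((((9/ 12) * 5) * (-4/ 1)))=-38/ 3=-12.67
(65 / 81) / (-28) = -65 / 2268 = -0.03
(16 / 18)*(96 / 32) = 8 / 3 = 2.67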